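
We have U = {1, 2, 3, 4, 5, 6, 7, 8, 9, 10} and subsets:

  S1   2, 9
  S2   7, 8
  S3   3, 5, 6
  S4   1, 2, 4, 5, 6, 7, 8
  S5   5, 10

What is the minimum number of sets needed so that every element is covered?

4

S1, S3, S4, S5 together cover {1, 2, 3, 4, 5, 6, 7, 8, 9, 10} — every element.
No 3 of the 5 sets cover everything (all 10 triples fall short), so 4 is minimum.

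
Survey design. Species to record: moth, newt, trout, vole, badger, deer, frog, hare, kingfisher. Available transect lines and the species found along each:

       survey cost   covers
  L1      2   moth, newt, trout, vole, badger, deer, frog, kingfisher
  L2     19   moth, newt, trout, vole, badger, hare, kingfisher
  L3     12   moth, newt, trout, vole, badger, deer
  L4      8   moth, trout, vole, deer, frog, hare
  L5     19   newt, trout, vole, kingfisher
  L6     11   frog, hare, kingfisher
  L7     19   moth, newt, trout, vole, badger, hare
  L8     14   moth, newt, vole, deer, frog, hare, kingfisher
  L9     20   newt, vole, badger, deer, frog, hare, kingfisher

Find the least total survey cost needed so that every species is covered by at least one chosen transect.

L1, L4 cover every species at survey cost 2 + 8 = 10.
Any cover uses at least 2 transects; among all covering selections none totals below 10.

10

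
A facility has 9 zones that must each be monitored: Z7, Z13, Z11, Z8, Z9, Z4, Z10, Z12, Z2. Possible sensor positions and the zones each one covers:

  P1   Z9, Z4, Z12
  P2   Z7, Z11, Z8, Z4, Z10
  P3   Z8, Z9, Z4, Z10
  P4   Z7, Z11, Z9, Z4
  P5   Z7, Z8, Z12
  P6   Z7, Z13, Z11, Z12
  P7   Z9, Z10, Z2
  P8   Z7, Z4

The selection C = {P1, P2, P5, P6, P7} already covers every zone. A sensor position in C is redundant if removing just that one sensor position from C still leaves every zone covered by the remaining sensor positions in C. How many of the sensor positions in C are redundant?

Drop P1: the rest still cover every zone — redundant.
Drop P2: the rest still cover every zone — redundant.
Drop P5: the rest still cover every zone — redundant.
Drop P6: Z13 uncovered — not redundant.
Drop P7: Z2 uncovered — not redundant.
3 redundant: P1, P2, P5.

3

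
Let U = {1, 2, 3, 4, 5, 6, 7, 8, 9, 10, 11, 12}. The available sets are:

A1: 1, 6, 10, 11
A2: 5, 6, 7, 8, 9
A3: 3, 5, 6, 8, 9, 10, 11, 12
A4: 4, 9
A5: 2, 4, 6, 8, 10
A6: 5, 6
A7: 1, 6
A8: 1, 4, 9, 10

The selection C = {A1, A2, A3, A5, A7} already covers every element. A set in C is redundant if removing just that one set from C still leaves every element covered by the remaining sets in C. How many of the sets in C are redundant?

2

Drop A1: the rest still cover every element — redundant.
Drop A2: 7 uncovered — not redundant.
Drop A3: 3, 12 uncovered — not redundant.
Drop A5: 2, 4 uncovered — not redundant.
Drop A7: the rest still cover every element — redundant.
2 redundant: A1, A7.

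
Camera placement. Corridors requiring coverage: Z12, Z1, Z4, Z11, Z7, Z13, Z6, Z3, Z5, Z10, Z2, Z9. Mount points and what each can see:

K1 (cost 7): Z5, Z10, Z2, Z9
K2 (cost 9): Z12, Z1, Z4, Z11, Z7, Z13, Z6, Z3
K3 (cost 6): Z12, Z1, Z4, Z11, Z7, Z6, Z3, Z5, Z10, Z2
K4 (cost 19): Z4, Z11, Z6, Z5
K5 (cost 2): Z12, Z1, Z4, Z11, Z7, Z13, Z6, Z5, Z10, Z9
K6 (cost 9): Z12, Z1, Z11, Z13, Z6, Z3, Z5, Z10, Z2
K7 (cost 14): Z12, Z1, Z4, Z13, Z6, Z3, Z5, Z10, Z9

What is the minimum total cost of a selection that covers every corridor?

8

K3, K5 cover every corridor at cost 6 + 2 = 8.
Any cover uses at least 2 camera mounts; among all covering selections none totals below 8.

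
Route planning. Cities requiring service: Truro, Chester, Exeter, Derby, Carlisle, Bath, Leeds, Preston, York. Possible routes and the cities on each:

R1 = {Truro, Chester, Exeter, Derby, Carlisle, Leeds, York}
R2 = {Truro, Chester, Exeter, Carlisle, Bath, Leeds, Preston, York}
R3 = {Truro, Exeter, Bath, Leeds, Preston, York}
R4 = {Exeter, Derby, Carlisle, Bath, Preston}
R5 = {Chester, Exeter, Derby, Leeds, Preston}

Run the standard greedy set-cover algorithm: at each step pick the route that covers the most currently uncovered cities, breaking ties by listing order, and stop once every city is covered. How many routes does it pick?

Pick 1: R2 covers 8 new cities (Truro, Chester, Exeter, Carlisle, Bath, Leeds, Preston, York).
Pick 2: R1 covers 1 new cities (Derby).
Greedy uses 2 routes.

2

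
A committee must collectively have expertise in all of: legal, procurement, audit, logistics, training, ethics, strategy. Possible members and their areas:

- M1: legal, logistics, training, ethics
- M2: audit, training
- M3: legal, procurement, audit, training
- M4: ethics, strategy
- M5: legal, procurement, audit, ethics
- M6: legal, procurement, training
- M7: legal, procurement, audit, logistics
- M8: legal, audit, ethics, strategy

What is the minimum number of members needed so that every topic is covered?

M1, M3, M4 together cover {legal, procurement, audit, logistics, training, ethics, strategy} — every topic.
No 2 of the 8 members cover everything (all 28 pairs fall short), so 3 is minimum.

3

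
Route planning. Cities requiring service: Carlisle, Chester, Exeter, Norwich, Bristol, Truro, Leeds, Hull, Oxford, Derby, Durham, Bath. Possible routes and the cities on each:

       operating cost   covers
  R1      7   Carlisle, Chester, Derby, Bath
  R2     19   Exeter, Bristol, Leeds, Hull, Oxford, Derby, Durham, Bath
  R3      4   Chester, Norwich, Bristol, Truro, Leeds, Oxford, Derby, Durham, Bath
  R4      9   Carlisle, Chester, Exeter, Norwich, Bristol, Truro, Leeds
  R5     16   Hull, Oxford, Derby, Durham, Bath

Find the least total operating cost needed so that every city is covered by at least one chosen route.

R4, R5 cover every city at operating cost 9 + 16 = 25.
Any cover uses at least 2 routes; among all covering selections none totals below 25.
Greedy by coverage-per-operating cost would pick R3, R4, R5 for 29 — worse than the optimum 25.

25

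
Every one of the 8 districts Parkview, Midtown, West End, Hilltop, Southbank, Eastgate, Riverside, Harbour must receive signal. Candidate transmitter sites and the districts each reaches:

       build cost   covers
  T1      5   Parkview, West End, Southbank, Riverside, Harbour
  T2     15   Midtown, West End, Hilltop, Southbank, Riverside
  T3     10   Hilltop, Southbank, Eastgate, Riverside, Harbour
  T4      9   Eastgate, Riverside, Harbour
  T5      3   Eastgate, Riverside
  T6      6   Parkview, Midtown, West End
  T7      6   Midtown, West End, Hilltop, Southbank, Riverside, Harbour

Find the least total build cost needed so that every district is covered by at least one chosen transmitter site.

T1, T5, T7 cover every district at build cost 5 + 3 + 6 = 14.
Any cover uses at least 2 transmitter sites; among all covering selections none totals below 14.

14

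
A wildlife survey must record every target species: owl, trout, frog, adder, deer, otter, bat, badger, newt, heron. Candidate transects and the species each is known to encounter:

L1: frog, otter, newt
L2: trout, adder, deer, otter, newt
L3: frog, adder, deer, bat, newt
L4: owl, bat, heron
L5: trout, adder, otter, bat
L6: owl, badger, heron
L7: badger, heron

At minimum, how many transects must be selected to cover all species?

3

L2, L3, L6 together cover {owl, trout, frog, adder, deer, otter, bat, badger, newt, heron} — every species.
No 2 of the 7 transects cover everything (all 21 pairs fall short), so 3 is minimum.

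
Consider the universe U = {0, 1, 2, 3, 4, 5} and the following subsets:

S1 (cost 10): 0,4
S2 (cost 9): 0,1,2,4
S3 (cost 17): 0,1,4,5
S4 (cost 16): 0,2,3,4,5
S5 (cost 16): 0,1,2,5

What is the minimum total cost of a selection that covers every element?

S2, S4 cover every element at cost 9 + 16 = 25.
Any cover uses at least 2 sets; among all covering selections none totals below 25.

25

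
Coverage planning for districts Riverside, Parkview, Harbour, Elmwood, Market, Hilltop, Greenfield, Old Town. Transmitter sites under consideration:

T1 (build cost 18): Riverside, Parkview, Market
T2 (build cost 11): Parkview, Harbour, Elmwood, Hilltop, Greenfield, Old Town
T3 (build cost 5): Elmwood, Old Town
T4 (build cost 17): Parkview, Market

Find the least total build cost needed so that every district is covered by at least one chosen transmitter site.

29

T1, T2 cover every district at build cost 18 + 11 = 29.
Any cover uses at least 2 transmitter sites; among all covering selections none totals below 29.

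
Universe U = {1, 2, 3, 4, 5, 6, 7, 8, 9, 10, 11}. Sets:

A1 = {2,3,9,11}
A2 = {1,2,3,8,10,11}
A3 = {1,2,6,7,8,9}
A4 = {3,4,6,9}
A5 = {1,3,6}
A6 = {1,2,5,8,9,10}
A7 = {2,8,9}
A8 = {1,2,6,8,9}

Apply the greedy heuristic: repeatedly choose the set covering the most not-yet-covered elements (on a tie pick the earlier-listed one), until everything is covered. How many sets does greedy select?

Pick 1: A2 covers 6 new elements (1, 2, 3, 8, 10, 11).
Pick 2: A3 covers 3 new elements (6, 7, 9).
Pick 3: A4 covers 1 new elements (4).
Pick 4: A6 covers 1 new elements (5).
Greedy uses 4 sets.

4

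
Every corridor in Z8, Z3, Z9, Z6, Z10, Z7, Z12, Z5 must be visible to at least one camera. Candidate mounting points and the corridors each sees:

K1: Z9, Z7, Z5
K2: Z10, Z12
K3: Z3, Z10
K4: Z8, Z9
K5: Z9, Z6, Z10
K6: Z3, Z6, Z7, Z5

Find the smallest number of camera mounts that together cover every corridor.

K2, K4, K6 together cover {Z8, Z3, Z9, Z6, Z10, Z7, Z12, Z5} — every corridor.
No 2 of the 6 camera mounts cover everything (all 15 pairs fall short), so 3 is minimum.

3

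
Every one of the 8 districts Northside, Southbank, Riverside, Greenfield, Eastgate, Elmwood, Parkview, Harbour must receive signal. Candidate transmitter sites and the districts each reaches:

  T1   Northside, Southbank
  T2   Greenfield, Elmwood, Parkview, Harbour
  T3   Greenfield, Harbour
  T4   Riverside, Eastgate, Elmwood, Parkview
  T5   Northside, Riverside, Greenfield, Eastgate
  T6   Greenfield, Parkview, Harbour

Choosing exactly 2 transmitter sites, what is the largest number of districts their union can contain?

Choosing T2, T5 covers {Northside, Riverside, Greenfield, Eastgate, Elmwood, Parkview, Harbour} — 7 districts.
No choice of 2 transmitter sites does better; here Southbank is left uncovered.

7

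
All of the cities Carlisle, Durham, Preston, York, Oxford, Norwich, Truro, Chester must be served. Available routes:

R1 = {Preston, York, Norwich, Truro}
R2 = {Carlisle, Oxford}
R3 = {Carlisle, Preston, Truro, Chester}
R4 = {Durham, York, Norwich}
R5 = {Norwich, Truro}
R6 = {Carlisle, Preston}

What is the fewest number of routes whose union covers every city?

3

R2, R3, R4 together cover {Carlisle, Durham, Preston, York, Oxford, Norwich, Truro, Chester} — every city.
No 2 of the 6 routes cover everything (all 15 pairs fall short), so 3 is minimum.
Greedy (largest uncovered first) would take R1, R2, R3, R4 — 4 routes — but 3 suffice.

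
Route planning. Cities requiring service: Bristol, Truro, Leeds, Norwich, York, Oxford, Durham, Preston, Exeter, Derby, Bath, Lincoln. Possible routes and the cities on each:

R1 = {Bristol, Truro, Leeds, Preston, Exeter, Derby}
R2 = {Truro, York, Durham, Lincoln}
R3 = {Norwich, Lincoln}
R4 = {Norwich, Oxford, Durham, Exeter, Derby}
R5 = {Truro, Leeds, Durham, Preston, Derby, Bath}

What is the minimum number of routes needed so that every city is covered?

4

R1, R2, R4, R5 together cover {Bristol, Truro, Leeds, Norwich, York, Oxford, Durham, Preston, Exeter, Derby, Bath, Lincoln} — every city.
No 3 of the 5 routes cover everything (all 10 triples fall short), so 4 is minimum.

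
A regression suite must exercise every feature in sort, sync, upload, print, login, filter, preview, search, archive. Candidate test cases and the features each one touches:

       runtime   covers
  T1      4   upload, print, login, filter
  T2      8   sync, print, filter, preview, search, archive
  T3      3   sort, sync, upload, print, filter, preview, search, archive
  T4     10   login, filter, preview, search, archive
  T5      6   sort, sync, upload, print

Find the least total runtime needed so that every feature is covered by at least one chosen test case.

T1, T3 cover every feature at runtime 4 + 3 = 7.
Any cover uses at least 2 test cases; among all covering selections none totals below 7.

7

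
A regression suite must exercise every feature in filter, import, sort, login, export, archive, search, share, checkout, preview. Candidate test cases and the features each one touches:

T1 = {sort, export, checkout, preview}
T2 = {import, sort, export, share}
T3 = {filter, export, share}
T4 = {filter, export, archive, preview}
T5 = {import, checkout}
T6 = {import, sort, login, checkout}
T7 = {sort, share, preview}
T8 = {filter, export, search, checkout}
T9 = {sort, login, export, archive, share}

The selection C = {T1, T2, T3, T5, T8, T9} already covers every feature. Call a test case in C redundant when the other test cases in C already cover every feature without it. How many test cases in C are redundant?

3

Drop T1: preview uncovered — not redundant.
Drop T2: the rest still cover every feature — redundant.
Drop T3: the rest still cover every feature — redundant.
Drop T5: the rest still cover every feature — redundant.
Drop T8: search uncovered — not redundant.
Drop T9: login, archive uncovered — not redundant.
3 redundant: T2, T3, T5.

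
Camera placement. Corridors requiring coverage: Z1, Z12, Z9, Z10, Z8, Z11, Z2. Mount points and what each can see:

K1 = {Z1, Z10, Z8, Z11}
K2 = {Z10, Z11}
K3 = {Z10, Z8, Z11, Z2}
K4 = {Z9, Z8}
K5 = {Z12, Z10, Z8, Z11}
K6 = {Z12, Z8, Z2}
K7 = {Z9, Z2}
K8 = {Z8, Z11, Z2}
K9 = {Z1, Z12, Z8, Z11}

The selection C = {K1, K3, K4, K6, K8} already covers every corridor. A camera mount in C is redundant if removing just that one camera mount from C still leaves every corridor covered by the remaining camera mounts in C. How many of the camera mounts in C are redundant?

Drop K1: Z1 uncovered — not redundant.
Drop K3: the rest still cover every corridor — redundant.
Drop K4: Z9 uncovered — not redundant.
Drop K6: Z12 uncovered — not redundant.
Drop K8: the rest still cover every corridor — redundant.
2 redundant: K3, K8.

2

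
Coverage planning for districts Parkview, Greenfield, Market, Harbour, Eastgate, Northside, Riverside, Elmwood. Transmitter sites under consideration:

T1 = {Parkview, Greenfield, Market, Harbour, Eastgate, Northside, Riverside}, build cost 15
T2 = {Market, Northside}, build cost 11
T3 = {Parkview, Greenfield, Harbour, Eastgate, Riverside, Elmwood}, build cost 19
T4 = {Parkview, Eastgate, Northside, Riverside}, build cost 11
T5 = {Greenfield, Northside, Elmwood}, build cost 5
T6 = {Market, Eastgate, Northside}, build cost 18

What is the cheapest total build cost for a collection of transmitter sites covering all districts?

T1, T5 cover every district at build cost 15 + 5 = 20.
Any cover uses at least 2 transmitter sites; among all covering selections none totals below 20.

20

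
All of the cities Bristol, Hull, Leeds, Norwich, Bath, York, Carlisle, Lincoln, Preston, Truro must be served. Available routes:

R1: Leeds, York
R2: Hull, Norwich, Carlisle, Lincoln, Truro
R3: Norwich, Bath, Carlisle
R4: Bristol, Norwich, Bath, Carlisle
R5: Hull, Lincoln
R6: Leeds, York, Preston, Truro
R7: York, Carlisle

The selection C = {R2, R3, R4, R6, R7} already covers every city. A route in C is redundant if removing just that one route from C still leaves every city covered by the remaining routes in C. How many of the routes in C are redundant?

2

Drop R2: Hull, Lincoln uncovered — not redundant.
Drop R3: the rest still cover every city — redundant.
Drop R4: Bristol uncovered — not redundant.
Drop R6: Leeds, Preston uncovered — not redundant.
Drop R7: the rest still cover every city — redundant.
2 redundant: R3, R7.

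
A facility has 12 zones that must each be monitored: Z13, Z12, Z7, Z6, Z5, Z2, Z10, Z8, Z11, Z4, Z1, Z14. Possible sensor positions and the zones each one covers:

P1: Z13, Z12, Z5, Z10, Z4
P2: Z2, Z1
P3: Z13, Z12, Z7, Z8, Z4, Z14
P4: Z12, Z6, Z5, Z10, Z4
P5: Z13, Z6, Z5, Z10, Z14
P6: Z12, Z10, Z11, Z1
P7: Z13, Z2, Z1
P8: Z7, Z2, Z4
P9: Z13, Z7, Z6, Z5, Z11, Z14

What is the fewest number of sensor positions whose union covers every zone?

P1, P2, P3, P9 together cover {Z13, Z12, Z7, Z6, Z5, Z2, Z10, Z8, Z11, Z4, Z1, Z14} — every zone.
No 3 of the 9 sensor positions cover everything (all 84 triples fall short), so 4 is minimum.

4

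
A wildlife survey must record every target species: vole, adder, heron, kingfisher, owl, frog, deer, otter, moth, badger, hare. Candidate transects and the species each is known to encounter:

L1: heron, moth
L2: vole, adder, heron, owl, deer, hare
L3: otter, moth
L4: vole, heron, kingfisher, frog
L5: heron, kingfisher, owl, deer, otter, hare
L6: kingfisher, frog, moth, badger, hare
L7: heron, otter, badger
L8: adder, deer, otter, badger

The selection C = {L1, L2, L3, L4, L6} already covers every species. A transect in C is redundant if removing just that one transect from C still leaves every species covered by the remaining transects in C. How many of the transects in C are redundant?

Drop L1: the rest still cover every species — redundant.
Drop L2: adder, owl, deer uncovered — not redundant.
Drop L3: otter uncovered — not redundant.
Drop L4: the rest still cover every species — redundant.
Drop L6: badger uncovered — not redundant.
2 redundant: L1, L4.

2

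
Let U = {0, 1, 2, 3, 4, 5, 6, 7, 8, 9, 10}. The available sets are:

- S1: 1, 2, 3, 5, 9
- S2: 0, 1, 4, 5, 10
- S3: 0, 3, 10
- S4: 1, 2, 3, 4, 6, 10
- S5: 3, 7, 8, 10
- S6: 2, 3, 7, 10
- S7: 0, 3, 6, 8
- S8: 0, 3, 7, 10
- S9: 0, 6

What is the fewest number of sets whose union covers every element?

S1, S2, S4, S5 together cover {0, 1, 2, 3, 4, 5, 6, 7, 8, 9, 10} — every element.
No 3 of the 9 sets cover everything (all 84 triples fall short), so 4 is minimum.

4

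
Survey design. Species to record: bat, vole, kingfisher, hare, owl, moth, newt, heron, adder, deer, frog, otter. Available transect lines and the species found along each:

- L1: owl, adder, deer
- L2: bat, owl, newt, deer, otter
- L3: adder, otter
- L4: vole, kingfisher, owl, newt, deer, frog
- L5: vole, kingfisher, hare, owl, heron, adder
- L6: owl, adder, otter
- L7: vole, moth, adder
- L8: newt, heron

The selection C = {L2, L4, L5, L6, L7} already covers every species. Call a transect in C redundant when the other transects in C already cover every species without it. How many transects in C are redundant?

Drop L2: bat uncovered — not redundant.
Drop L4: frog uncovered — not redundant.
Drop L5: hare, heron uncovered — not redundant.
Drop L6: the rest still cover every species — redundant.
Drop L7: moth uncovered — not redundant.
1 redundant: L6.

1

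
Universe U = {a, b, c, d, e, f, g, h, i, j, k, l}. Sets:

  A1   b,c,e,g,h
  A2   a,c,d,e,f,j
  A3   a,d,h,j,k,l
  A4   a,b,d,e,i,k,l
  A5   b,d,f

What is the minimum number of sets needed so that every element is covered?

3

A1, A2, A4 together cover {a, b, c, d, e, f, g, h, i, j, k, l} — every element.
No 2 of the 5 sets cover everything (all 10 pairs fall short), so 3 is minimum.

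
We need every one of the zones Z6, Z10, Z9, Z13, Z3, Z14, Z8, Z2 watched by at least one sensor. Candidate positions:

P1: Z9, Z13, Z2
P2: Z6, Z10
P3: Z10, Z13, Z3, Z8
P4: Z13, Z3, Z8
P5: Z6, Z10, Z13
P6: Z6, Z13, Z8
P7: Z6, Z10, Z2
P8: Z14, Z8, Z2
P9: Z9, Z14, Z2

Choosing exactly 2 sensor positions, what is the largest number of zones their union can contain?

7

Choosing P3, P9 covers {Z10, Z9, Z13, Z3, Z14, Z8, Z2} — 7 zones.
No choice of 2 sensor positions does better; here Z6 is left uncovered.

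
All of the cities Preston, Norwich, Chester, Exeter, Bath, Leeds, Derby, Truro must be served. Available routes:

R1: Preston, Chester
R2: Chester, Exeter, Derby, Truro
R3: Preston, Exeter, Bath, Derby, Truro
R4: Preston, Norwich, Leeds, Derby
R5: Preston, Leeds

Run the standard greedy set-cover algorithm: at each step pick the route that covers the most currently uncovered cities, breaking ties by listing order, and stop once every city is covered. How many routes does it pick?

Pick 1: R3 covers 5 new cities (Preston, Exeter, Bath, Derby, Truro).
Pick 2: R4 covers 2 new cities (Norwich, Leeds).
Pick 3: R1 covers 1 new cities (Chester).
Greedy uses 3 routes.

3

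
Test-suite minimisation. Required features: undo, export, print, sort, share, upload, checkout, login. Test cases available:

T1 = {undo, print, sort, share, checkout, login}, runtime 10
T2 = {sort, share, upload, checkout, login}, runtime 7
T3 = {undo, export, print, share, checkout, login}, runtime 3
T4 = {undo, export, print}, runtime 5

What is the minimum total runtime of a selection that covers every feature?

10

T2, T3 cover every feature at runtime 7 + 3 = 10.
Any cover uses at least 2 test cases; among all covering selections none totals below 10.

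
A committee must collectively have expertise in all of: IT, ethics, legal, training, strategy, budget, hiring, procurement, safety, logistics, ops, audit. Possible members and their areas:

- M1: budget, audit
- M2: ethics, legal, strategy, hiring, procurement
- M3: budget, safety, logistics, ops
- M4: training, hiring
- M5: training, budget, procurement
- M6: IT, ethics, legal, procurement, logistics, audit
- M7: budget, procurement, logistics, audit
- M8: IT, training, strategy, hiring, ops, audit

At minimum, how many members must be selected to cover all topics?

M2, M3, M8 together cover {IT, ethics, legal, training, strategy, budget, hiring, procurement, safety, logistics, ops, audit} — every topic.
No 2 of the 8 members cover everything (all 28 pairs fall short), so 3 is minimum.

3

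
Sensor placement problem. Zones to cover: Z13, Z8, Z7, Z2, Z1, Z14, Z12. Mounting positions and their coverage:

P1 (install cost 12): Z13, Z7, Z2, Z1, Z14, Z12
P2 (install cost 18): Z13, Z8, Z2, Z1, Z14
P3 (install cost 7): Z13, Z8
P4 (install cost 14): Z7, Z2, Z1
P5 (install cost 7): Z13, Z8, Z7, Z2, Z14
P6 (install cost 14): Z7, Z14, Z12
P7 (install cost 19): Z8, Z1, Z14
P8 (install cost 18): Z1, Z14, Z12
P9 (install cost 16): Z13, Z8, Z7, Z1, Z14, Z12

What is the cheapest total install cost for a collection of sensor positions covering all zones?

19

P1, P3 cover every zone at install cost 12 + 7 = 19.
Any cover uses at least 2 sensor positions; among all covering selections none totals below 19.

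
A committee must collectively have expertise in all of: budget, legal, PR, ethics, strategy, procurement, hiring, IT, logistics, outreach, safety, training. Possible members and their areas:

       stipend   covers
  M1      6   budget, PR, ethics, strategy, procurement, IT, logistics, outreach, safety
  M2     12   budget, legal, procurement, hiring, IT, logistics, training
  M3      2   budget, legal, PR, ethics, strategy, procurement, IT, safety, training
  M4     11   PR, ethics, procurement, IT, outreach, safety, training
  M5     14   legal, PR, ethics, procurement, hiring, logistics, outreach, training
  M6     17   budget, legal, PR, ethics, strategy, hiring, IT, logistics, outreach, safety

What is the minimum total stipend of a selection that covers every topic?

16

M3, M5 cover every topic at stipend 2 + 14 = 16.
Any cover uses at least 2 members; among all covering selections none totals below 16.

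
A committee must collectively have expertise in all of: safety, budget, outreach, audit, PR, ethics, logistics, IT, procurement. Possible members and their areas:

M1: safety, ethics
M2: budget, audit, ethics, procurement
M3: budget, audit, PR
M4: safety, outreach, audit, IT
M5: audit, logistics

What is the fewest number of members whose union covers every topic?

4

M2, M3, M4, M5 together cover {safety, budget, outreach, audit, PR, ethics, logistics, IT, procurement} — every topic.
No 3 of the 5 members cover everything (all 10 triples fall short), so 4 is minimum.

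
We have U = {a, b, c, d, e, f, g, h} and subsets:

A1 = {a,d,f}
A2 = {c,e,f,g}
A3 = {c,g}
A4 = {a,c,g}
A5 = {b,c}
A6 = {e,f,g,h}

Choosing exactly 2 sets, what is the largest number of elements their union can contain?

Choosing A1, A2 covers {a, c, d, e, f, g} — 6 elements.
No choice of 2 sets does better; here b, h are left uncovered.

6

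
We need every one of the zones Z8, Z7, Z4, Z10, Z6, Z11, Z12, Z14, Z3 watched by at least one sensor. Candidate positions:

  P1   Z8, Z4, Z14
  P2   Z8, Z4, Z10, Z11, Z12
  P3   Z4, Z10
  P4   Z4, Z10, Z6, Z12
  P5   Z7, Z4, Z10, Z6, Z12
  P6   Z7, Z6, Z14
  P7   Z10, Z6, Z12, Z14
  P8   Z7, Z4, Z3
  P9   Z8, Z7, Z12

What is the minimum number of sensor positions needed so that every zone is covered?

3

P2, P6, P8 together cover {Z8, Z7, Z4, Z10, Z6, Z11, Z12, Z14, Z3} — every zone.
No 2 of the 9 sensor positions cover everything (all 36 pairs fall short), so 3 is minimum.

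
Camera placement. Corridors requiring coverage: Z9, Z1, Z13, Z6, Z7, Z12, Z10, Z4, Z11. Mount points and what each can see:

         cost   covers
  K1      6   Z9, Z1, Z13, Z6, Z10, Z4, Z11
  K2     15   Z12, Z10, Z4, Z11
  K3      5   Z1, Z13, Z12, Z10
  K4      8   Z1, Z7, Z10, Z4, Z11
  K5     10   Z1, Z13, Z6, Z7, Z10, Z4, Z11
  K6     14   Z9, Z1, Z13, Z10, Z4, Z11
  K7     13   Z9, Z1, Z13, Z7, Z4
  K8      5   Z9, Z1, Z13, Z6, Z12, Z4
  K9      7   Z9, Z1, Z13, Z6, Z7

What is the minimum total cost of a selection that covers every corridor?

K4, K8 cover every corridor at cost 8 + 5 = 13.
Any cover uses at least 2 camera mounts; among all covering selections none totals below 13.

13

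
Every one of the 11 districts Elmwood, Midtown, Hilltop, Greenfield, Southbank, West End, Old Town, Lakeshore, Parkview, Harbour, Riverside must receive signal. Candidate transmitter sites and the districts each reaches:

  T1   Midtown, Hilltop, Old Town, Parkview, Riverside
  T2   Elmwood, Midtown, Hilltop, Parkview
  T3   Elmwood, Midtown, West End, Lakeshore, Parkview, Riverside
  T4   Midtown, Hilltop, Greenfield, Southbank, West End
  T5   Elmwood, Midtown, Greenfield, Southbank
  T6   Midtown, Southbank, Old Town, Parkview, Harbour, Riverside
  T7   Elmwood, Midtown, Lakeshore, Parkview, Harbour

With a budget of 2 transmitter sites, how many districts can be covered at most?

9

Choosing T3, T4 covers {Elmwood, Midtown, Hilltop, Greenfield, Southbank, West End, Lakeshore, Parkview, Riverside} — 9 districts.
No choice of 2 transmitter sites does better; here Old Town, Harbour are left uncovered.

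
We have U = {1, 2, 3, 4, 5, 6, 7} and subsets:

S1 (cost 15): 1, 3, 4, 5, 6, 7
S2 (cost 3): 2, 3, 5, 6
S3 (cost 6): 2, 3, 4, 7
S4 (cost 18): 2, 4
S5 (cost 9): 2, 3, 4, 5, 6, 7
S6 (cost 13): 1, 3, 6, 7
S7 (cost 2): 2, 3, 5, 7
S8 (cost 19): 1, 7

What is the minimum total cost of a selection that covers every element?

S1, S7 cover every element at cost 15 + 2 = 17.
Any cover uses at least 2 sets; among all covering selections none totals below 17.

17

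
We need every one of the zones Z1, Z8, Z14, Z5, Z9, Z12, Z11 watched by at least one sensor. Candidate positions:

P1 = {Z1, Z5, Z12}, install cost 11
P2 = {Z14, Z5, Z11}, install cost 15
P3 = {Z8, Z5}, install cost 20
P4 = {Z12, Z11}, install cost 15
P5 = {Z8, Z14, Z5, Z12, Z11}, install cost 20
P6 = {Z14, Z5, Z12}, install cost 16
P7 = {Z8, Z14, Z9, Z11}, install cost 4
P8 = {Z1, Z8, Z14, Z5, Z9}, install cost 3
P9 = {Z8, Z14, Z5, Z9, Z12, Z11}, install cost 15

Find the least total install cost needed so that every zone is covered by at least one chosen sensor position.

P1, P7 cover every zone at install cost 11 + 4 = 15.
Any cover uses at least 2 sensor positions; among all covering selections none totals below 15.
Greedy by coverage-per-install cost would pick P8, P7, P1 for 18 — worse than the optimum 15.

15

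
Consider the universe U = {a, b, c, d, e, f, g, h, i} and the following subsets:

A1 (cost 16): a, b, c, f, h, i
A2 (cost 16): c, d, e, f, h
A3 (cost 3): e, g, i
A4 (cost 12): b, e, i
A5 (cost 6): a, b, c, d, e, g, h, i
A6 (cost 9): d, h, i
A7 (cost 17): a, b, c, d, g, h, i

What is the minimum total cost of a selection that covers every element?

22

A1, A5 cover every element at cost 16 + 6 = 22.
Any cover uses at least 2 sets; among all covering selections none totals below 22.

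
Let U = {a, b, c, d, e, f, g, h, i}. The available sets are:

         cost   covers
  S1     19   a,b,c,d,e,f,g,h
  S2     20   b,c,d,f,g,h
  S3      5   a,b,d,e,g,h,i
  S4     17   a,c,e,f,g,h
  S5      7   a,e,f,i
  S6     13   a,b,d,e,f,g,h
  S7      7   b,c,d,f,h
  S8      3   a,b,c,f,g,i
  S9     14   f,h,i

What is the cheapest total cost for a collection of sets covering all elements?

8

S3, S8 cover every element at cost 5 + 3 = 8.
Any cover uses at least 2 sets; among all covering selections none totals below 8.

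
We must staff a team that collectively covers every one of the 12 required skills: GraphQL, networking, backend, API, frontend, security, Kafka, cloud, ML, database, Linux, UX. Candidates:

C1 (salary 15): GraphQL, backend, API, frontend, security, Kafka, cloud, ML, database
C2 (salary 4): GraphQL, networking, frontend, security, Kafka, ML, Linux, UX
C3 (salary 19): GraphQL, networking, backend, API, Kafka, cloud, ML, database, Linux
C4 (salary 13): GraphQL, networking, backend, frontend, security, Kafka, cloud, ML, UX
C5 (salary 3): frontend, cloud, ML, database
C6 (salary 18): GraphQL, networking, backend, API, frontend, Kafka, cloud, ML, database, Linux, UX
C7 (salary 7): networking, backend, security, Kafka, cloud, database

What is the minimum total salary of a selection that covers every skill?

19

C1, C2 cover every skill at salary 15 + 4 = 19.
Any cover uses at least 2 candidates; among all covering selections none totals below 19.
Greedy by coverage-per-salary would pick C2, C5, C7, C1 for 29 — worse than the optimum 19.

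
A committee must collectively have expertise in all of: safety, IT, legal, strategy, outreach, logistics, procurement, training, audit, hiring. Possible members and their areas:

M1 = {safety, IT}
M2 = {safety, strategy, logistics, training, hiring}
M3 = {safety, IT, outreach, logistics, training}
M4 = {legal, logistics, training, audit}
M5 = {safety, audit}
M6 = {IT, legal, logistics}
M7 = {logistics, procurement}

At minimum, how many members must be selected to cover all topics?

4

M2, M3, M4, M7 together cover {safety, IT, legal, strategy, outreach, logistics, procurement, training, audit, hiring} — every topic.
No 3 of the 7 members cover everything (all 35 triples fall short), so 4 is minimum.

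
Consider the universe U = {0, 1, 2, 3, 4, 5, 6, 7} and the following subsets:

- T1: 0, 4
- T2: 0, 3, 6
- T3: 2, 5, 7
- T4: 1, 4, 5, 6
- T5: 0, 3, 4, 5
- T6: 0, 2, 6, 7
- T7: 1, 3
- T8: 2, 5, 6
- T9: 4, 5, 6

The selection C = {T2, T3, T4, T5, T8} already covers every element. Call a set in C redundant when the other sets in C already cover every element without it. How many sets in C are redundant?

3

Drop T2: the rest still cover every element — redundant.
Drop T3: 7 uncovered — not redundant.
Drop T4: 1 uncovered — not redundant.
Drop T5: the rest still cover every element — redundant.
Drop T8: the rest still cover every element — redundant.
3 redundant: T2, T5, T8.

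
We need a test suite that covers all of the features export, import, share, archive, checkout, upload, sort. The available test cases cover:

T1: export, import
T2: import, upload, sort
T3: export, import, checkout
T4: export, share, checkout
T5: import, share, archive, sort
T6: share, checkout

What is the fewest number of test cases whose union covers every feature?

3

T2, T3, T5 together cover {export, import, share, archive, checkout, upload, sort} — every feature.
No 2 of the 6 test cases cover everything (all 15 pairs fall short), so 3 is minimum.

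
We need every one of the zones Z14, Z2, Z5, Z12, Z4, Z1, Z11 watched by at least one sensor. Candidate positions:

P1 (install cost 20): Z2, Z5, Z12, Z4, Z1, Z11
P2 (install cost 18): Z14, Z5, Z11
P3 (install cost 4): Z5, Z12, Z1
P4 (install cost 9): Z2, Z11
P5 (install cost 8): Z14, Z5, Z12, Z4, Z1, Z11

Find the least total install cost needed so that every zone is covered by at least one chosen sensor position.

P4, P5 cover every zone at install cost 9 + 8 = 17.
Any cover uses at least 2 sensor positions; among all covering selections none totals below 17.
Greedy by coverage-per-install cost would pick P3, P5, P4 for 21 — worse than the optimum 17.

17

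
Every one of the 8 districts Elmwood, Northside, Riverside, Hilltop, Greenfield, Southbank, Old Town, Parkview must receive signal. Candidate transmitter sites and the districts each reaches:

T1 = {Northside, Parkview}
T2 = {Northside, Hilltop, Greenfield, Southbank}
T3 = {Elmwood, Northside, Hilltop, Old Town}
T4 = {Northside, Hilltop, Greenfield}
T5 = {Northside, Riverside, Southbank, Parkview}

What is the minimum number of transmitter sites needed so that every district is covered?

3

T2, T3, T5 together cover {Elmwood, Northside, Riverside, Hilltop, Greenfield, Southbank, Old Town, Parkview} — every district.
No 2 of the 5 transmitter sites cover everything (all 10 pairs fall short), so 3 is minimum.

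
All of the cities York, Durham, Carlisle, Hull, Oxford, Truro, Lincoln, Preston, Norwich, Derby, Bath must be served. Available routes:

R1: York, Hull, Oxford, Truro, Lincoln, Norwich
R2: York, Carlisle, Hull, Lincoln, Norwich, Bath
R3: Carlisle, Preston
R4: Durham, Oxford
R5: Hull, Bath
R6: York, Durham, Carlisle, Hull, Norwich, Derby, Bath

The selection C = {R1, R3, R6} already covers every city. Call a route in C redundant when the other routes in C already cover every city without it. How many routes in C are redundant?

0

Drop R1: Oxford, Truro, Lincoln uncovered — not redundant.
Drop R3: Preston uncovered — not redundant.
Drop R6: Durham, Derby, Bath uncovered — not redundant.
None of the routes in C is redundant.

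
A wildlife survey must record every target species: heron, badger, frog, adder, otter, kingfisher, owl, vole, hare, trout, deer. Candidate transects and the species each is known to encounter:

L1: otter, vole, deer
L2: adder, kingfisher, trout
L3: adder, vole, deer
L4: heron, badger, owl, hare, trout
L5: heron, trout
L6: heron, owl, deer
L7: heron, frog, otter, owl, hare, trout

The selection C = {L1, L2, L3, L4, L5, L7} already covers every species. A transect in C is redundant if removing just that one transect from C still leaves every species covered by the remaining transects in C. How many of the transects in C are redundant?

3

Drop L1: the rest still cover every species — redundant.
Drop L2: kingfisher uncovered — not redundant.
Drop L3: the rest still cover every species — redundant.
Drop L4: badger uncovered — not redundant.
Drop L5: the rest still cover every species — redundant.
Drop L7: frog uncovered — not redundant.
3 redundant: L1, L3, L5.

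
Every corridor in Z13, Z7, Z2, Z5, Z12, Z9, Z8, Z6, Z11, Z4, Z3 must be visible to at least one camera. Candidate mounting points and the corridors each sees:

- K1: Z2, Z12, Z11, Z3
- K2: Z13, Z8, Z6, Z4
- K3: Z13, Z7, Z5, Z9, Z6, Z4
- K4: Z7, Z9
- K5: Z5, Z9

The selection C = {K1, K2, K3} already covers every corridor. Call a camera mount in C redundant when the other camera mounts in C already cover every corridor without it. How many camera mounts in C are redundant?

0

Drop K1: Z2, Z12, Z11, Z3 uncovered — not redundant.
Drop K2: Z8 uncovered — not redundant.
Drop K3: Z7, Z5, Z9 uncovered — not redundant.
None of the camera mounts in C is redundant.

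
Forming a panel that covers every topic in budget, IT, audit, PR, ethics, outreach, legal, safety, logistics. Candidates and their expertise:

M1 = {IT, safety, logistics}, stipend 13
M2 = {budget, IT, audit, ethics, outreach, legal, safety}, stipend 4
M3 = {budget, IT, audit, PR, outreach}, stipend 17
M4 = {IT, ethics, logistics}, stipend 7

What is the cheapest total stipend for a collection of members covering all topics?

M2, M3, M4 cover every topic at stipend 4 + 17 + 7 = 28.
Any cover uses at least 3 members; among all covering selections none totals below 28.

28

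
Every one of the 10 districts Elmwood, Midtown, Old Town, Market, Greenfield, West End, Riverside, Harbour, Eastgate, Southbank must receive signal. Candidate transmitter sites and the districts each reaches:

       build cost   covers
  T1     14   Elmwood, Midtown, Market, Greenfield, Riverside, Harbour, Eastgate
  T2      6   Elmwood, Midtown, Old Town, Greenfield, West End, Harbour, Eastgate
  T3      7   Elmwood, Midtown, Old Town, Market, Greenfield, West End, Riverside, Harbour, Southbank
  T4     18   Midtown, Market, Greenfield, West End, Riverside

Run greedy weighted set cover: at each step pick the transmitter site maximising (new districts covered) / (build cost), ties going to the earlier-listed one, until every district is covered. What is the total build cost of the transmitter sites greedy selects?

13

Pick 1: T3 adds 9 new (Elmwood, Midtown, Old Town, Market, Greenfield, West End, Riverside, Harbour, Southbank) at build cost 7 (ratio 9/7).
Pick 2: T2 adds 1 new (Eastgate) at build cost 6 (ratio 1/6).
Greedy total build cost: 7 + 6 = 13.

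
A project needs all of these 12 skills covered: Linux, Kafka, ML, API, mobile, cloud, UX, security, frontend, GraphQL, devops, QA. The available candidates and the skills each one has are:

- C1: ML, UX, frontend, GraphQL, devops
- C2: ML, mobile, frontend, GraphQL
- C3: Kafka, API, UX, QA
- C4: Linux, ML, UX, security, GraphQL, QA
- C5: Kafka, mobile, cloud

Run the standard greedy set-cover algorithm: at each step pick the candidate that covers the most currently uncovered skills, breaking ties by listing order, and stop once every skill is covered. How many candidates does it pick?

4

Pick 1: C4 covers 6 new skills (Linux, ML, UX, security, GraphQL, QA).
Pick 2: C5 covers 3 new skills (Kafka, mobile, cloud).
Pick 3: C1 covers 2 new skills (frontend, devops).
Pick 4: C3 covers 1 new skills (API).
Greedy uses 4 candidates.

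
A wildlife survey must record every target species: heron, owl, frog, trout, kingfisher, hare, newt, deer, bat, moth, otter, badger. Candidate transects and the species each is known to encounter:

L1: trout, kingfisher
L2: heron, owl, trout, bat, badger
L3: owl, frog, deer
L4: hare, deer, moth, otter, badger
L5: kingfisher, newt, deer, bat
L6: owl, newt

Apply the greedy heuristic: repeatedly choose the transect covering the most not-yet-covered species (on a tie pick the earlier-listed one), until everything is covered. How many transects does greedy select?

4

Pick 1: L2 covers 5 new species (heron, owl, trout, bat, badger).
Pick 2: L4 covers 4 new species (hare, deer, moth, otter).
Pick 3: L5 covers 2 new species (kingfisher, newt).
Pick 4: L3 covers 1 new species (frog).
Greedy uses 4 transects.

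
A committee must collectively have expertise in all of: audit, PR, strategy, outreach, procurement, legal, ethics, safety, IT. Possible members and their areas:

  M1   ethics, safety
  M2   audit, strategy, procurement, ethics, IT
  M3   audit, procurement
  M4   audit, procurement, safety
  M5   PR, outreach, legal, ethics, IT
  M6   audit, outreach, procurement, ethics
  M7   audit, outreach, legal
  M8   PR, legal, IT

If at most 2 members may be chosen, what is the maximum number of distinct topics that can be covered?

Choosing M2, M5 covers {audit, PR, strategy, outreach, procurement, legal, ethics, IT} — 8 topics.
No choice of 2 members does better; here safety is left uncovered.

8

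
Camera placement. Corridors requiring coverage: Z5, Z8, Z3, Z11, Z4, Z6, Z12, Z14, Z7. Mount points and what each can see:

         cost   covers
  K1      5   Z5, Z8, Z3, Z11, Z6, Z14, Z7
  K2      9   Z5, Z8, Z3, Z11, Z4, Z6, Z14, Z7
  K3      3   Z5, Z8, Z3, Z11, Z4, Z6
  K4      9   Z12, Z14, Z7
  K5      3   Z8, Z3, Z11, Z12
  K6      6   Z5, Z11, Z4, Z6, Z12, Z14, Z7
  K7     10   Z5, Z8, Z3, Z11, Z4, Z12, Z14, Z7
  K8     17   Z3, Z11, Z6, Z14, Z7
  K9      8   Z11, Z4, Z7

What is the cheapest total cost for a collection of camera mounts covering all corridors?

9

K3, K6 cover every corridor at cost 3 + 6 = 9.
Any cover uses at least 2 camera mounts; among all covering selections none totals below 9.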